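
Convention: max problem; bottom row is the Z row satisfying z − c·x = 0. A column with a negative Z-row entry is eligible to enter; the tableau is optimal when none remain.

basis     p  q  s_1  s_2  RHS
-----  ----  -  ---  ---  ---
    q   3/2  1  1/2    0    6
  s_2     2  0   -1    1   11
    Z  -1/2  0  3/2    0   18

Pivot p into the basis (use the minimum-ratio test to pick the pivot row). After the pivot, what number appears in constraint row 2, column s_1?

Ratio test on column p — row 1: 6/(3/2) = 4; row 2: 11/2 = 11/2. Minimum is 4 at row 1 (q leaves); pivot element 3/2.
Divide row 1 by 3/2; eliminate column p from the other rows.
Row 2 update in column s_1: -1 − 2·(1/3) = -5/3.

-5/3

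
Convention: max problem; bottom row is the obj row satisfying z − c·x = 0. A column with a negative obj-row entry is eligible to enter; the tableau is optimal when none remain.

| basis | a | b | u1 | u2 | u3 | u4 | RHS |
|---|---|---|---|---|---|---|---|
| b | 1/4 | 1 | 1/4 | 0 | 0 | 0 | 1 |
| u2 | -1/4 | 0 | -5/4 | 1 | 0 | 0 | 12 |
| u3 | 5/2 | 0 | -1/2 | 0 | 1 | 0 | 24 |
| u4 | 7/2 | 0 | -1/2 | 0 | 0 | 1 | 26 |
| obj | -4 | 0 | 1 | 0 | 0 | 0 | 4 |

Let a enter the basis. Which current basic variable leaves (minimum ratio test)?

Column a entries and ratios — b: 1/(1/4) = 4; u2: -1/4 ≤ 0, skip; u3: 24/(5/2) = 48/5; u4: 26/(7/2) = 52/7.
Smallest ratio is 4 in the row of b, so b leaves.

b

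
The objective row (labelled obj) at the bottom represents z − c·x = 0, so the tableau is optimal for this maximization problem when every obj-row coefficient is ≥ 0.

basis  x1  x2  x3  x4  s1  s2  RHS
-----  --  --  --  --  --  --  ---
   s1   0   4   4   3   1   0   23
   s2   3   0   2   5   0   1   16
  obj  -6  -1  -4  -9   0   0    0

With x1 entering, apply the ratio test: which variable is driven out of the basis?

Column x1 entries and ratios — s1: 0 ≤ 0, skip; s2: 16/3 = 16/3.
Smallest ratio is 16/3 in the row of s2, so s2 leaves.

s2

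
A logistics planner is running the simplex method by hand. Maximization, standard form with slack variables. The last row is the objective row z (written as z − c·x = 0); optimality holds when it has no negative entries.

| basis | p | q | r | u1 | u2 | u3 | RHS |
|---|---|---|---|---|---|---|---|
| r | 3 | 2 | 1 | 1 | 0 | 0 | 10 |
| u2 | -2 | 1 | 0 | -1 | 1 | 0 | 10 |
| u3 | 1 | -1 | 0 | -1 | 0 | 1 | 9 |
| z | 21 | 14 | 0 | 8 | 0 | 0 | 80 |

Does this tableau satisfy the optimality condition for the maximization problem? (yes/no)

Every z-row coefficient is ≥ 0, so the tableau is optimal.

yes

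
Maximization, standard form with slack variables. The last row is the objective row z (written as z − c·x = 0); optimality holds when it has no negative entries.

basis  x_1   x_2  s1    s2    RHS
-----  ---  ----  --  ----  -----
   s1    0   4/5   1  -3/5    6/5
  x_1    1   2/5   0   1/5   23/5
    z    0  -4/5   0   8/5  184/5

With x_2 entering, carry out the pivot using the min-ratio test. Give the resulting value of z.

Ratio test on column x_2 — row 1: (6/5)/(4/5) = 3/2; row 2: (23/5)/(2/5) = 23/2. Minimum is 3/2 at row 1 (s1 leaves); pivot element 4/5.
Pivot on row 1; the z-row RHS becomes 184/5 − (-4/5)·(3/2) = 38.

38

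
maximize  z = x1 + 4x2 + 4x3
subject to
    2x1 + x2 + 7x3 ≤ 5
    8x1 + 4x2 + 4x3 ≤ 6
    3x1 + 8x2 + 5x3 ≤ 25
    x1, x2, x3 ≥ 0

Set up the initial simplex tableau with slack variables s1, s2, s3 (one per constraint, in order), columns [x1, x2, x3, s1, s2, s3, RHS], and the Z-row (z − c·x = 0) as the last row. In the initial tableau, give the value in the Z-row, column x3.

The Z-row carries the negated objective coefficients: the x3 entry is -4.

-4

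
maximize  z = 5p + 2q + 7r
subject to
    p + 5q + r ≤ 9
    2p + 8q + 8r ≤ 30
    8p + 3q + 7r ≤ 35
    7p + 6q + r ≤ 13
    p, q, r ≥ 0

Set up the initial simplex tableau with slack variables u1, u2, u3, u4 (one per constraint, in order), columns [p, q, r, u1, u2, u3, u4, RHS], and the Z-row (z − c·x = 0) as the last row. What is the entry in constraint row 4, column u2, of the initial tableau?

0

Slack u2 belongs to constraint 2; its column is the unit vector e_2, so the entry in row 4 is 0.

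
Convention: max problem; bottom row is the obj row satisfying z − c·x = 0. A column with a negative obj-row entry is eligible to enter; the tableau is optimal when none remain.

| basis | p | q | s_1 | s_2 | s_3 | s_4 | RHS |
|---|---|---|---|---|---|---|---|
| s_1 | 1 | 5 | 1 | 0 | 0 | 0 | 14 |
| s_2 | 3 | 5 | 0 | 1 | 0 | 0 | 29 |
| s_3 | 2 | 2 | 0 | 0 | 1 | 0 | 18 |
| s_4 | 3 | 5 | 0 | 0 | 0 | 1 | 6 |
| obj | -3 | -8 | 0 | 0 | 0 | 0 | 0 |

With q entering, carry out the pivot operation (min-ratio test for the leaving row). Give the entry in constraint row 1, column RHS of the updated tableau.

Ratio test on column q — row 1: 14/5 = 14/5; row 2: 29/5 = 29/5; row 3: 18/2 = 9; row 4: 6/5 = 6/5. Minimum is 6/5 at row 4 (s_4 leaves); pivot element 5.
Divide row 4 by 5; eliminate column q from the other rows.
Row 1 update in column RHS: 14 − 5·(6/5) = 8.

8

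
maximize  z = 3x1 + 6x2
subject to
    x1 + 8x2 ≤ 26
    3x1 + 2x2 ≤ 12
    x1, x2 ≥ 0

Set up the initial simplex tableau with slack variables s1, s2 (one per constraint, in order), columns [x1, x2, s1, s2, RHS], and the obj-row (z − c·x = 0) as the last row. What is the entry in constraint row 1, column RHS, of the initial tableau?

The RHS of constraint 1 is b_1 = 26.

26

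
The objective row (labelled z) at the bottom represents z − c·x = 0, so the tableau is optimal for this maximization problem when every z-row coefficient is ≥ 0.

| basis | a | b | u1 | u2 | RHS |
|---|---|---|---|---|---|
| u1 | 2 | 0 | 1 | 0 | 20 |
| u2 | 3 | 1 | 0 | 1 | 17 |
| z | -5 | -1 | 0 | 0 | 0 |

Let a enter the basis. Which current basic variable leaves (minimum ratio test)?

u2

Column a entries and ratios — u1: 20/2 = 10; u2: 17/3 = 17/3.
Smallest ratio is 17/3 in the row of u2, so u2 leaves.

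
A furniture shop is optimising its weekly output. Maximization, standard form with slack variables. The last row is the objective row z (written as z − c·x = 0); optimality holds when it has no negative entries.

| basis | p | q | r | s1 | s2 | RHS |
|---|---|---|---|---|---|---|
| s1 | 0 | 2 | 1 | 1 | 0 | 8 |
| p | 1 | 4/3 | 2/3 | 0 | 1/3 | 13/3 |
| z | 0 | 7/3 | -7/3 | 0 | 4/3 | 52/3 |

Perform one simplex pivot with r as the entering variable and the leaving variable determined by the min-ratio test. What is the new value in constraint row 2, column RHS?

13/2

Ratio test on column r — row 1: 8/1 = 8; row 2: (13/3)/(2/3) = 13/2. Minimum is 13/2 at row 2 (p leaves); pivot element 2/3.
Divide row 2 by 2/3; eliminate column r from the other rows.
In the new row 2, the RHS entry is the old entry divided by the pivot: (13/3)/(2/3) = 13/2.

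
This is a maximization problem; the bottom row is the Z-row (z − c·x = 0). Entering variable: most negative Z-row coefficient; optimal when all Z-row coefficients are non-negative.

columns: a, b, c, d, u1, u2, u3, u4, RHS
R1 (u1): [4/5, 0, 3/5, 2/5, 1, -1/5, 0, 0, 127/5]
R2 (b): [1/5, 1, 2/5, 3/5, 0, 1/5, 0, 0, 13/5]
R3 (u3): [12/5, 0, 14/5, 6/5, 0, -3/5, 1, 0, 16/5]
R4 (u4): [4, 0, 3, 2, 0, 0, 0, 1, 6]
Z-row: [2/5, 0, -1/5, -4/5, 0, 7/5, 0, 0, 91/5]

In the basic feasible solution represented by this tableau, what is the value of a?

a is not in the basis, so in the current basic feasible solution a = 0.

0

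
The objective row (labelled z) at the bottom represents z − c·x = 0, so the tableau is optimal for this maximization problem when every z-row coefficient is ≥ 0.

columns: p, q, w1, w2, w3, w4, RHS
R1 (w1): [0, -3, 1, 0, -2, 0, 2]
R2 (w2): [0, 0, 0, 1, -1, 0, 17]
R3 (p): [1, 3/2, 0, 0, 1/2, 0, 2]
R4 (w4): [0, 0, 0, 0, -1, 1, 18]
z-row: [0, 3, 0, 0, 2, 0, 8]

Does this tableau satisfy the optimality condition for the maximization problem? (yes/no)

yes

Every z-row coefficient is ≥ 0, so the tableau is optimal.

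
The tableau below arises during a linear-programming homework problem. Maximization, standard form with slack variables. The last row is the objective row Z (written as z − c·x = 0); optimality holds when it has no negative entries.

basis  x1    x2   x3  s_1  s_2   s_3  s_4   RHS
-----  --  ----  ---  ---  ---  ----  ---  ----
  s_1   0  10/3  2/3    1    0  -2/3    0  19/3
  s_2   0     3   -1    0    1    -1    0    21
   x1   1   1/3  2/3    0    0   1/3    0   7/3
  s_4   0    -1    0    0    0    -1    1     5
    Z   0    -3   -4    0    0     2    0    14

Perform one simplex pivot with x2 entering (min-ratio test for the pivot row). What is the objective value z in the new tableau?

Ratio test on column x2 — row 1: (19/3)/(10/3) = 19/10; row 2: 21/3 = 7; row 3: (7/3)/(1/3) = 7; row 4: entry -1 ≤ 0. Minimum is 19/10 at row 1 (s_1 leaves); pivot element 10/3.
Pivot on row 1; the Z-row RHS becomes 14 − (-3)·(19/10) = 197/10.

197/10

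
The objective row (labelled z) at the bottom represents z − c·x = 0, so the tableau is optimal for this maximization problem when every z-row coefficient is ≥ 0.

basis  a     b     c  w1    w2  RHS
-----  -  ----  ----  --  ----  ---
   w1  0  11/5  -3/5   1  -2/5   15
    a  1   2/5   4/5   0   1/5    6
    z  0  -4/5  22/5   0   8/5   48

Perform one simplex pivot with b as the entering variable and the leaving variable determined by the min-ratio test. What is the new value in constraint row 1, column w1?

5/11

Ratio test on column b — row 1: 15/(11/5) = 75/11; row 2: 6/(2/5) = 15. Minimum is 75/11 at row 1 (w1 leaves); pivot element 11/5.
Divide row 1 by 11/5; eliminate column b from the other rows.
In the new row 1, the w1 entry is the old entry divided by the pivot: 1/(11/5) = 5/11.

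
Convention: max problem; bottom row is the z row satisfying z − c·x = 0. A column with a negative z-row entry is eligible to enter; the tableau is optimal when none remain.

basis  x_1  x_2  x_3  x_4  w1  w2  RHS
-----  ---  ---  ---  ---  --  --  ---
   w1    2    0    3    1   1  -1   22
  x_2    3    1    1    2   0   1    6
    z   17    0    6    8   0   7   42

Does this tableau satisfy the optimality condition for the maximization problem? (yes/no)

yes

Every z-row coefficient is ≥ 0, so the tableau is optimal.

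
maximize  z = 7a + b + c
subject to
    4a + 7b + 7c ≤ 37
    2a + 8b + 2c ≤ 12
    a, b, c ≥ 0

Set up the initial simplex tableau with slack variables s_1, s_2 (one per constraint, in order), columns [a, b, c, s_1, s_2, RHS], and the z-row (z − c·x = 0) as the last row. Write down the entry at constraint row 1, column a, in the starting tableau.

4

Constraint 1 has coefficient 4 on a.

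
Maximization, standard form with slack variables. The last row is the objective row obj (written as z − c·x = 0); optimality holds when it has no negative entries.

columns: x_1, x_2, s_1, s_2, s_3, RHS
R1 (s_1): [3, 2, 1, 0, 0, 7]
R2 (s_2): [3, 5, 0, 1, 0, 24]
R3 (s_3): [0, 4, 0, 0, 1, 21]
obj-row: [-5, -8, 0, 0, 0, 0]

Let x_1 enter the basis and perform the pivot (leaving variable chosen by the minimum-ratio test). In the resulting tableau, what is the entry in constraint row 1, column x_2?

2/3

Ratio test on column x_1 — row 1: 7/3 = 7/3; row 2: 24/3 = 8; row 3: entry 0 ≤ 0. Minimum is 7/3 at row 1 (s_1 leaves); pivot element 3.
Divide row 1 by 3; eliminate column x_1 from the other rows.
In the new row 1, the x_2 entry is the old entry divided by the pivot: 2/3 = 2/3.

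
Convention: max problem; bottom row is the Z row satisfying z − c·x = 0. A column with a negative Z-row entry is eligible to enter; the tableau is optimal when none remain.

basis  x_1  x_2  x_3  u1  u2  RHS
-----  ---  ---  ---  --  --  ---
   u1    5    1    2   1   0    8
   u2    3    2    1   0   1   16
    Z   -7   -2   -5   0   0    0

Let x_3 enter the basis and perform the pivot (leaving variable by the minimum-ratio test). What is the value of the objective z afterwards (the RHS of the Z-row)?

20

Ratio test on column x_3 — row 1: 8/2 = 4; row 2: 16/1 = 16. Minimum is 4 at row 1 (u1 leaves); pivot element 2.
Pivot on row 1; the Z-row RHS becomes 0 − (-5)·4 = 20.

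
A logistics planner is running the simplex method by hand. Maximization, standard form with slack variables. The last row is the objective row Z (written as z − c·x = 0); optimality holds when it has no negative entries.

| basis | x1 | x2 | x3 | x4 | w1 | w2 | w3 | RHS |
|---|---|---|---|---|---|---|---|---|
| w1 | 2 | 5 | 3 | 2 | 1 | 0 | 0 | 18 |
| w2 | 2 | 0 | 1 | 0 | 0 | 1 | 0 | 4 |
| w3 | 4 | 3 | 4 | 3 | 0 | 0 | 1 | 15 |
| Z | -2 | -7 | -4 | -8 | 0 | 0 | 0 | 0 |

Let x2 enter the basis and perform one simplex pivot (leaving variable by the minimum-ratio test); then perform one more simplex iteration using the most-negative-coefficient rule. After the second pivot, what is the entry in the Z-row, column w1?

-1/3

Ratio test on column x2 — row 1: 18/5 = 18/5; row 2: entry 0 ≤ 0; row 3: 15/3 = 5. Minimum is 18/5 at row 1 (w1 leaves); pivot element 5.
Divide row 1 by 5; eliminate column x2 from the other rows.
Second iteration: most negative Z-row entry is -26/5 in column x4, so x4 enters.
Ratio test on column x4 — row 1: (18/5)/(2/5) = 9; row 2: entry 0 ≤ 0; row 3: (21/5)/(9/5) = 7/3. Minimum is 7/3 at row 3 (w3 leaves); pivot element 9/5.
Divide row 3 by 9/5; eliminate column x4 from the other rows.
After both pivots, the entry at the Z-row, column w1 is -1/3.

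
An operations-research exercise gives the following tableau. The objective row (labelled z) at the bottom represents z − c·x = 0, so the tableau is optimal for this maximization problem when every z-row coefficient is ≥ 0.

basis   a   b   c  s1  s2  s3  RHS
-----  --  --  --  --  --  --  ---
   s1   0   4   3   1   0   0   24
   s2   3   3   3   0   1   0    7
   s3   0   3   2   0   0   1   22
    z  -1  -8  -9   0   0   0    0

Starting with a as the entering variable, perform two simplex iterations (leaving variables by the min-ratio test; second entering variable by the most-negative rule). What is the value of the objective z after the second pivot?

Ratio test on column a — row 1: entry 0 ≤ 0; row 2: 7/3 = 7/3; row 3: entry 0 ≤ 0. Minimum is 7/3 at row 2 (s2 leaves); pivot element 3.
Pivot on row 2; the z-row RHS becomes 0 − (-1)·(7/3) = 7/3.
Next entering variable (most negative z-row entry -8): c.
Ratio test on column c — row 1: 24/3 = 8; row 2: (7/3)/1 = 7/3; row 3: 22/2 = 11. Minimum is 7/3 at row 2 (a leaves); pivot element 1.
After the second pivot the z-row RHS is 7/3 − (-8)·(7/3) = 21.

21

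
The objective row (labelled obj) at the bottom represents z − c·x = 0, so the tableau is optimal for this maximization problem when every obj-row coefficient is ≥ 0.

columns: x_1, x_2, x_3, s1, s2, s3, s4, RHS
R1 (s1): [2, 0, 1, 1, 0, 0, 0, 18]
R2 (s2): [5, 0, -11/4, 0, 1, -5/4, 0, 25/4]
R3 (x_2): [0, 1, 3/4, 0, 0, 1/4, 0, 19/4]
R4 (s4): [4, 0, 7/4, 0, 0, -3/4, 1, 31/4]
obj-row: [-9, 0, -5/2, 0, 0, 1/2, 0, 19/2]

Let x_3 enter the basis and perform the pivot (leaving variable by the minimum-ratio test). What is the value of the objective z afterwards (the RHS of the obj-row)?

Ratio test on column x_3 — row 1: 18/1 = 18; row 2: entry -11/4 ≤ 0; row 3: (19/4)/(3/4) = 19/3; row 4: (31/4)/(7/4) = 31/7. Minimum is 31/7 at row 4 (s4 leaves); pivot element 7/4.
Pivot on row 4; the obj-row RHS becomes 19/2 − (-5/2)·(31/7) = 144/7.

144/7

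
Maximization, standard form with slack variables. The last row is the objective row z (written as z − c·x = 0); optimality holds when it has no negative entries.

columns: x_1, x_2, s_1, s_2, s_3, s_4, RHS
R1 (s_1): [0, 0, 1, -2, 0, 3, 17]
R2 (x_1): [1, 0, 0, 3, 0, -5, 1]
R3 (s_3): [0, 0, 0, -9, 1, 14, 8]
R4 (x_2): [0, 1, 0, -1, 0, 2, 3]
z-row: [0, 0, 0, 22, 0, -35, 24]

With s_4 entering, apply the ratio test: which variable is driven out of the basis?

Column s_4 entries and ratios — s_1: 17/3 = 17/3; x_1: -5 ≤ 0, skip; s_3: 8/14 = 4/7; x_2: 3/2 = 3/2.
Smallest ratio is 4/7 in the row of s_3, so s_3 leaves.

s_3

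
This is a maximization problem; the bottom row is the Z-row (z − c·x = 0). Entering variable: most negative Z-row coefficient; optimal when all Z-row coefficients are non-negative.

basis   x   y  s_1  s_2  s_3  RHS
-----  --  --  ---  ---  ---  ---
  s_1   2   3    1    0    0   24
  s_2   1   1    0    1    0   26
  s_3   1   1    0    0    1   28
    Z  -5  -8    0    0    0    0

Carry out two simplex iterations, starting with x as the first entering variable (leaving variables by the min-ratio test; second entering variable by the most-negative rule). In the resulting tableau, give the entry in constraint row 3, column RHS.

Ratio test on column x — row 1: 24/2 = 12; row 2: 26/1 = 26; row 3: 28/1 = 28. Minimum is 12 at row 1 (s_1 leaves); pivot element 2.
Divide row 1 by 2; eliminate column x from the other rows.
Second iteration: most negative Z-row entry is -1/2 in column y, so y enters.
Ratio test on column y — row 1: 12/(3/2) = 8; row 2: entry -1/2 ≤ 0; row 3: entry -1/2 ≤ 0. Minimum is 8 at row 1 (x leaves); pivot element 3/2.
Divide row 1 by 3/2; eliminate column y from the other rows.
After both pivots, the entry at constraint row 3, column RHS is 20.

20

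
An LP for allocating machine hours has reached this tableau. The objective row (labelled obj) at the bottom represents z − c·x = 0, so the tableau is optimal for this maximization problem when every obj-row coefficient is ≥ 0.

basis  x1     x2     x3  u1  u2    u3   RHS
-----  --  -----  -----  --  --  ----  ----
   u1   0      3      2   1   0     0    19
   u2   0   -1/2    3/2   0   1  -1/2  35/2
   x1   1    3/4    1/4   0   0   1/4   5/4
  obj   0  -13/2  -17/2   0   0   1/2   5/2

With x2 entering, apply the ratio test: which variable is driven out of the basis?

x1

Column x2 entries and ratios — u1: 19/3 = 19/3; u2: -1/2 ≤ 0, skip; x1: (5/4)/(3/4) = 5/3.
Smallest ratio is 5/3 in the row of x1, so x1 leaves.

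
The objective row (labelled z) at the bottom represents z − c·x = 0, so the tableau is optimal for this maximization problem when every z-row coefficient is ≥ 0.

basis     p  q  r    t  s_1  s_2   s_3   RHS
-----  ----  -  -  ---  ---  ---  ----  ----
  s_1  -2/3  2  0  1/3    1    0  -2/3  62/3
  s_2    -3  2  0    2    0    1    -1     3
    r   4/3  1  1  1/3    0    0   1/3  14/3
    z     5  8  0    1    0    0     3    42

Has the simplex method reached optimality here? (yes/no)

Every z-row coefficient is ≥ 0, so the tableau is optimal.

yes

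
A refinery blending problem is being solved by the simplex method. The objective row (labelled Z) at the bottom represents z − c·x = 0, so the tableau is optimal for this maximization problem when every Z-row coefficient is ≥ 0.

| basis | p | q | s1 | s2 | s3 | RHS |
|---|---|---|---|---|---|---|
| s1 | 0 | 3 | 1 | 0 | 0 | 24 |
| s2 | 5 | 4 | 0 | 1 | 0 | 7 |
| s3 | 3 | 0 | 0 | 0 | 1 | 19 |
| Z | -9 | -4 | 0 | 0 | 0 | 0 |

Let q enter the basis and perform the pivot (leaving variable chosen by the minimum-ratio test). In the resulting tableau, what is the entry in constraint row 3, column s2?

Ratio test on column q — row 1: 24/3 = 8; row 2: 7/4 = 7/4; row 3: entry 0 ≤ 0. Minimum is 7/4 at row 2 (s2 leaves); pivot element 4.
Divide row 2 by 4; eliminate column q from the other rows.
Row 3 update in column s2: 0 − 0·(1/4) = 0.

0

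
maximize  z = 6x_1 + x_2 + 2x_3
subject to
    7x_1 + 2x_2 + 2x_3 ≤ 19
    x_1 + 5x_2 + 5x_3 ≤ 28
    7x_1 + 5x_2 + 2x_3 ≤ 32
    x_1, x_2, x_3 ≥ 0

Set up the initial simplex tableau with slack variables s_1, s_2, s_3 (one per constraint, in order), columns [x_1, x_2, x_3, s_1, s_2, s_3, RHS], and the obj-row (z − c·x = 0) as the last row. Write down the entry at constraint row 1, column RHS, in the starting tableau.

The RHS of constraint 1 is b_1 = 19.

19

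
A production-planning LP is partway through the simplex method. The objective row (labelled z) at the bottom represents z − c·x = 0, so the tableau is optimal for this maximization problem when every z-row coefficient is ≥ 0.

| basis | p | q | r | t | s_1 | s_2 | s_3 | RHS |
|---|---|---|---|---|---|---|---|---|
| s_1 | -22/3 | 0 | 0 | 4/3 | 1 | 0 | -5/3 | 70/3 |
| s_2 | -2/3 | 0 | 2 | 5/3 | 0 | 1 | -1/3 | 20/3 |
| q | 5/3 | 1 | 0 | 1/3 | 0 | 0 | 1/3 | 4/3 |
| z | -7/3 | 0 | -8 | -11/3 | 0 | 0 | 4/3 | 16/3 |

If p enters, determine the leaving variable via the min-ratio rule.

Column p entries and ratios — s_1: -22/3 ≤ 0, skip; s_2: -2/3 ≤ 0, skip; q: (4/3)/(5/3) = 4/5.
Smallest ratio is 4/5 in the row of q, so q leaves.

q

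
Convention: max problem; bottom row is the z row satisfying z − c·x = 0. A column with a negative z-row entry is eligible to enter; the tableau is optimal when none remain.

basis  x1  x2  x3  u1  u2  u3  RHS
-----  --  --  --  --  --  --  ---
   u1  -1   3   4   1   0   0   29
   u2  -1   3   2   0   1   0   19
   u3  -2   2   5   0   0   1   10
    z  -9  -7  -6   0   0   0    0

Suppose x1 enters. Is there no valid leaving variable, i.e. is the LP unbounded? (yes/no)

yes

Every constraint-row entry in column x1 is ≤ 0, so increasing x1 is unbounded.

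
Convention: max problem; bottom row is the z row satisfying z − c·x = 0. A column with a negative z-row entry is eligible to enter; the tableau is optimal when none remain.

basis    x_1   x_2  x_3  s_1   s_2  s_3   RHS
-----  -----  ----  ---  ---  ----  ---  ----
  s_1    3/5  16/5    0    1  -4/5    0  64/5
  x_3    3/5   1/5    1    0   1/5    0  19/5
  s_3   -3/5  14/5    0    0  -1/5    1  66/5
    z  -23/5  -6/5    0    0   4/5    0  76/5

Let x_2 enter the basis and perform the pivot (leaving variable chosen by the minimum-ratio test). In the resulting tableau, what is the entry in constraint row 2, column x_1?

Ratio test on column x_2 — row 1: (64/5)/(16/5) = 4; row 2: (19/5)/(1/5) = 19; row 3: (66/5)/(14/5) = 33/7. Minimum is 4 at row 1 (s_1 leaves); pivot element 16/5.
Divide row 1 by 16/5; eliminate column x_2 from the other rows.
Row 2 update in column x_1: 3/5 − (1/5)·(3/16) = 9/16.

9/16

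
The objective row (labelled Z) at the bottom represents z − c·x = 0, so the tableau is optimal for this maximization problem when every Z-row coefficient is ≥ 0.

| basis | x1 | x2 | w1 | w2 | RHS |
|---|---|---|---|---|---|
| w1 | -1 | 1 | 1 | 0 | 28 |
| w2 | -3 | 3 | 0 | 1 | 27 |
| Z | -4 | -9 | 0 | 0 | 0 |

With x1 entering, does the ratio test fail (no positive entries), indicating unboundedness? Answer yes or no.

yes

Every constraint-row entry in column x1 is ≤ 0, so increasing x1 is unbounded.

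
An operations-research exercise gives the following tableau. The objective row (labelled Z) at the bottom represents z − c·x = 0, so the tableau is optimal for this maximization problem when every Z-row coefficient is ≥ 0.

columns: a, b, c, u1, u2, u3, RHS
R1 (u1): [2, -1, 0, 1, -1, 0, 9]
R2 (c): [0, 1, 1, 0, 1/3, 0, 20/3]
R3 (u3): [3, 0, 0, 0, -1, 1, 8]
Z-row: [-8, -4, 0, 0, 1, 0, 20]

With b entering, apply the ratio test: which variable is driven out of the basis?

c

Column b entries and ratios — u1: -1 ≤ 0, skip; c: (20/3)/1 = 20/3; u3: 0 ≤ 0, skip.
Smallest ratio is 20/3 in the row of c, so c leaves.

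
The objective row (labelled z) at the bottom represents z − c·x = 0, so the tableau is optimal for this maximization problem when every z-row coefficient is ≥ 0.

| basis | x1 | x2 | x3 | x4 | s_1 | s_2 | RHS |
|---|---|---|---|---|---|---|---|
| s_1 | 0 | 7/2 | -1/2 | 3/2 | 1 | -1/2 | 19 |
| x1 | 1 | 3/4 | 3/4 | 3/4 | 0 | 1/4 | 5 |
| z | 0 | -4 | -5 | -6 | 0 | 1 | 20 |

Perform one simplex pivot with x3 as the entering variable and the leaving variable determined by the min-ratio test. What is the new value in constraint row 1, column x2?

4

Ratio test on column x3 — row 1: entry -1/2 ≤ 0; row 2: 5/(3/4) = 20/3. Minimum is 20/3 at row 2 (x1 leaves); pivot element 3/4.
Divide row 2 by 3/4; eliminate column x3 from the other rows.
Row 1 update in column x2: 7/2 − (-1/2)·1 = 4.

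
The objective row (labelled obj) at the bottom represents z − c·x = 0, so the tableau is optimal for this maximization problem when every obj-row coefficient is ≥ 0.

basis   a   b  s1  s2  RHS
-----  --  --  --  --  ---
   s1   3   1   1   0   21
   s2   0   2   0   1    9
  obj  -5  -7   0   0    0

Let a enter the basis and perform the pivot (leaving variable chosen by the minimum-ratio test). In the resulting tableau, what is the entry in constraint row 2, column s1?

0

Ratio test on column a — row 1: 21/3 = 7; row 2: entry 0 ≤ 0. Minimum is 7 at row 1 (s1 leaves); pivot element 3.
Divide row 1 by 3; eliminate column a from the other rows.
Row 2 update in column s1: 0 − 0·(1/3) = 0.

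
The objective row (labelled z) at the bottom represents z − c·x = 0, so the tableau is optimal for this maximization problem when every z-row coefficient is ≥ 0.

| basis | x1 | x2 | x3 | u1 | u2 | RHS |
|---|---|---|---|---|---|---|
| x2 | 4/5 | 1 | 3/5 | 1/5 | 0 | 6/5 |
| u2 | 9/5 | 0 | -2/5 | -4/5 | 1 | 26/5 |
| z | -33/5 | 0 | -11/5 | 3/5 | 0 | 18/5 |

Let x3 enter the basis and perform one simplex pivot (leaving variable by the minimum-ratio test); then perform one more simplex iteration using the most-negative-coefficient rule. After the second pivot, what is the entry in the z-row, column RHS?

27/2

Ratio test on column x3 — row 1: (6/5)/(3/5) = 2; row 2: entry -2/5 ≤ 0. Minimum is 2 at row 1 (x2 leaves); pivot element 3/5.
Divide row 1 by 3/5; eliminate column x3 from the other rows.
Second iteration: most negative z-row entry is -11/3 in column x1, so x1 enters.
Ratio test on column x1 — row 1: 2/(4/3) = 3/2; row 2: 6/(7/3) = 18/7. Minimum is 3/2 at row 1 (x3 leaves); pivot element 4/3.
Divide row 1 by 4/3; eliminate column x1 from the other rows.
After both pivots, the entry at the z-row, column RHS is 27/2.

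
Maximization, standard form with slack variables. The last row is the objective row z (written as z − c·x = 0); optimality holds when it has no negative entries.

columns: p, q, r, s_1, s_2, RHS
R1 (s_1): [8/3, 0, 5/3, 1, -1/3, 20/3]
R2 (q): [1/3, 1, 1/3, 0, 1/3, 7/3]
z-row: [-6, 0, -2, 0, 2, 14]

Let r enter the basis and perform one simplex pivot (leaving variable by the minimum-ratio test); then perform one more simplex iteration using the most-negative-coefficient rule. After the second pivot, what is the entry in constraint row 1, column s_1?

3/8

Ratio test on column r — row 1: (20/3)/(5/3) = 4; row 2: (7/3)/(1/3) = 7. Minimum is 4 at row 1 (s_1 leaves); pivot element 5/3.
Divide row 1 by 5/3; eliminate column r from the other rows.
Second iteration: most negative z-row entry is -14/5 in column p, so p enters.
Ratio test on column p — row 1: 4/(8/5) = 5/2; row 2: entry -1/5 ≤ 0. Minimum is 5/2 at row 1 (r leaves); pivot element 8/5.
Divide row 1 by 8/5; eliminate column p from the other rows.
After both pivots, the entry at constraint row 1, column s_1 is 3/8.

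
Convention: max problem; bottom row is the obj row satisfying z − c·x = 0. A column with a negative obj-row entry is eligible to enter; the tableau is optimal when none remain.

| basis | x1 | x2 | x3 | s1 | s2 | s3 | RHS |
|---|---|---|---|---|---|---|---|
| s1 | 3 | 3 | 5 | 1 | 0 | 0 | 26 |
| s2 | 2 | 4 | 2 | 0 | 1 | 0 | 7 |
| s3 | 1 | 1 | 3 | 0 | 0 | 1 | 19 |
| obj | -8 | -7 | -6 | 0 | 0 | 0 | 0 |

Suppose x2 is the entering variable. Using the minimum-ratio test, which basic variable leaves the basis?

s2

Column x2 entries and ratios — s1: 26/3 = 26/3; s2: 7/4 = 7/4; s3: 19/1 = 19.
Smallest ratio is 7/4 in the row of s2, so s2 leaves.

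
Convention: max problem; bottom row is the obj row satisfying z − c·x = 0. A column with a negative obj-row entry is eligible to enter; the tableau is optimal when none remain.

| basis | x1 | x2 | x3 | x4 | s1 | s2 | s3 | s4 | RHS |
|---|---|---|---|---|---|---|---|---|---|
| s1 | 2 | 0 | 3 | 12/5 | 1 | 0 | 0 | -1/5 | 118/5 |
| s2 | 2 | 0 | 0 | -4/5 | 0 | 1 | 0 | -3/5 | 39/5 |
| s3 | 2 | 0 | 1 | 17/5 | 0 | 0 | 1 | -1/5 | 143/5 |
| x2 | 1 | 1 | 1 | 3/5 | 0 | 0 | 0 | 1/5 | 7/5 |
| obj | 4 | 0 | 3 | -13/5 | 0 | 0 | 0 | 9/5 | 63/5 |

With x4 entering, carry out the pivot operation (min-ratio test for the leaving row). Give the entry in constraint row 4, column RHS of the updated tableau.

Ratio test on column x4 — row 1: (118/5)/(12/5) = 59/6; row 2: entry -4/5 ≤ 0; row 3: (143/5)/(17/5) = 143/17; row 4: (7/5)/(3/5) = 7/3. Minimum is 7/3 at row 4 (x2 leaves); pivot element 3/5.
Divide row 4 by 3/5; eliminate column x4 from the other rows.
In the new row 4, the RHS entry is the old entry divided by the pivot: (7/5)/(3/5) = 7/3.

7/3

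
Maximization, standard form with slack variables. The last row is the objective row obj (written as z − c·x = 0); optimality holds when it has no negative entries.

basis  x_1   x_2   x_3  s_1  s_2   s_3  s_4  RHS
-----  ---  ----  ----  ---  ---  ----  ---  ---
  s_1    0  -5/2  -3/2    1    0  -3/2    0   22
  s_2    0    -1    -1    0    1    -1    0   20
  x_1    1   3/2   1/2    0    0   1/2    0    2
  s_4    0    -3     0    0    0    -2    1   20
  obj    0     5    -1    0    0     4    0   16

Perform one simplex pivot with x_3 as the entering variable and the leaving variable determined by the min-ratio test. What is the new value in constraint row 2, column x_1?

2

Ratio test on column x_3 — row 1: entry -3/2 ≤ 0; row 2: entry -1 ≤ 0; row 3: 2/(1/2) = 4; row 4: entry 0 ≤ 0. Minimum is 4 at row 3 (x_1 leaves); pivot element 1/2.
Divide row 3 by 1/2; eliminate column x_3 from the other rows.
Row 2 update in column x_1: 0 − (-1)·2 = 2.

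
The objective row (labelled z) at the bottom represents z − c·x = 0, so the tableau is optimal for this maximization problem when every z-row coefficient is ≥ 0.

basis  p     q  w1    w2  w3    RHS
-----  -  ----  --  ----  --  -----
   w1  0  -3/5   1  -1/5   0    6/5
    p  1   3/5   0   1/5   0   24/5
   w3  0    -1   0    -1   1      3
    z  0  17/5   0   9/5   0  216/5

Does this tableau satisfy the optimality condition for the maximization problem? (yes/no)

yes

Every z-row coefficient is ≥ 0, so the tableau is optimal.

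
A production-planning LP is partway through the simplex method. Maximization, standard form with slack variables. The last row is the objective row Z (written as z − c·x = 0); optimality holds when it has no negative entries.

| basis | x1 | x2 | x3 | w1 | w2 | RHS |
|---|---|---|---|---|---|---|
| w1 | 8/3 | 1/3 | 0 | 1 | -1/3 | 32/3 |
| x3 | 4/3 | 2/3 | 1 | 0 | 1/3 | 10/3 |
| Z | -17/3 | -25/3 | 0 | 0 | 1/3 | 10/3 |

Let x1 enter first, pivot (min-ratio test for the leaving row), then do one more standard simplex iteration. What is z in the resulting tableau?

45

Ratio test on column x1 — row 1: (32/3)/(8/3) = 4; row 2: (10/3)/(4/3) = 5/2. Minimum is 5/2 at row 2 (x3 leaves); pivot element 4/3.
Pivot on row 2; the Z-row RHS becomes 10/3 − (-17/3)·(5/2) = 35/2.
Next entering variable (most negative Z-row entry -11/2): x2.
Ratio test on column x2 — row 1: entry -1 ≤ 0; row 2: (5/2)/(1/2) = 5. Minimum is 5 at row 2 (x1 leaves); pivot element 1/2.
After the second pivot the Z-row RHS is 35/2 − (-11/2)·5 = 45.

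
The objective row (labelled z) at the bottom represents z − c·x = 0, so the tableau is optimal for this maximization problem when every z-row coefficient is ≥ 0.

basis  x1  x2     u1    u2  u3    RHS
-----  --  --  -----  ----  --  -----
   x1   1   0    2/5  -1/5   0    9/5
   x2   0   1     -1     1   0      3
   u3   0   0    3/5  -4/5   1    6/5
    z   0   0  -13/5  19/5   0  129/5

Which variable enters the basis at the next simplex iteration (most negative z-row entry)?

u1

Negative z-row entries: u1: -13/5.
The most negative is -13/5 in column u1, so u1 enters.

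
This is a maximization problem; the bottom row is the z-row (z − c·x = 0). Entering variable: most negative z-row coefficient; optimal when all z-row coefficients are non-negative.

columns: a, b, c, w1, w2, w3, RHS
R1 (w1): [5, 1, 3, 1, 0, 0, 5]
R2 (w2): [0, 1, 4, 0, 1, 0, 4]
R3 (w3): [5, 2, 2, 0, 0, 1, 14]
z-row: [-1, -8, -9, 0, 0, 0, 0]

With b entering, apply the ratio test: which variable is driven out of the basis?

Column b entries and ratios — w1: 5/1 = 5; w2: 4/1 = 4; w3: 14/2 = 7.
Smallest ratio is 4 in the row of w2, so w2 leaves.

w2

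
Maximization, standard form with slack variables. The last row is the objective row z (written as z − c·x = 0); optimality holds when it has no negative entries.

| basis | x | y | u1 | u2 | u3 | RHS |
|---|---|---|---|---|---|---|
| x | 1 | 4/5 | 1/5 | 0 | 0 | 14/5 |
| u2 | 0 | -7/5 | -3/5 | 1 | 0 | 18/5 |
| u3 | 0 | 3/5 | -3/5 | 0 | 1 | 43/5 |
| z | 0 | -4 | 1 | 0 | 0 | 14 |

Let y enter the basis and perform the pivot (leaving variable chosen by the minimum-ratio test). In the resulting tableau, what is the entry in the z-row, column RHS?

Ratio test on column y — row 1: (14/5)/(4/5) = 7/2; row 2: entry -7/5 ≤ 0; row 3: (43/5)/(3/5) = 43/3. Minimum is 7/2 at row 1 (x leaves); pivot element 4/5.
Divide row 1 by 4/5; eliminate column y from the other rows.
z-row update in column RHS: 14 − (-4)·(7/2) = 28.

28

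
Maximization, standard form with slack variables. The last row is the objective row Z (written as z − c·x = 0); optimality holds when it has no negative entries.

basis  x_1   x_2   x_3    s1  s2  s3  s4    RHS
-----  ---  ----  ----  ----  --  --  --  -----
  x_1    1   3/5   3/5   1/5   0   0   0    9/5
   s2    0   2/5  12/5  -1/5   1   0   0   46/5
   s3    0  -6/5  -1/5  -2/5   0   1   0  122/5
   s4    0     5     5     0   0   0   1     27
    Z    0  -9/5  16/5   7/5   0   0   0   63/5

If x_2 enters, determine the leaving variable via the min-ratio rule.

x_1

Column x_2 entries and ratios — x_1: (9/5)/(3/5) = 3; s2: (46/5)/(2/5) = 23; s3: -6/5 ≤ 0, skip; s4: 27/5 = 27/5.
Smallest ratio is 3 in the row of x_1, so x_1 leaves.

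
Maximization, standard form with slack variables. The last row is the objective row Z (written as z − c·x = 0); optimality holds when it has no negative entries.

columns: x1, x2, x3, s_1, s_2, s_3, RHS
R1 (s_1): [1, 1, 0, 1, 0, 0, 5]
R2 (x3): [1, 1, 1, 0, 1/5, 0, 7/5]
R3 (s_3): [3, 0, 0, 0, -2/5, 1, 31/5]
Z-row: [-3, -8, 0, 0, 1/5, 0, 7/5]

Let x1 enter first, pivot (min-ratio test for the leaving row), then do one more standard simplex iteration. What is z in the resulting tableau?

Ratio test on column x1 — row 1: 5/1 = 5; row 2: (7/5)/1 = 7/5; row 3: (31/5)/3 = 31/15. Minimum is 7/5 at row 2 (x3 leaves); pivot element 1.
Pivot on row 2; the Z-row RHS becomes 7/5 − (-3)·(7/5) = 28/5.
Next entering variable (most negative Z-row entry -5): x2.
Ratio test on column x2 — row 1: entry 0 ≤ 0; row 2: (7/5)/1 = 7/5; row 3: entry -3 ≤ 0. Minimum is 7/5 at row 2 (x1 leaves); pivot element 1.
After the second pivot the Z-row RHS is 28/5 − (-5)·(7/5) = 63/5.

63/5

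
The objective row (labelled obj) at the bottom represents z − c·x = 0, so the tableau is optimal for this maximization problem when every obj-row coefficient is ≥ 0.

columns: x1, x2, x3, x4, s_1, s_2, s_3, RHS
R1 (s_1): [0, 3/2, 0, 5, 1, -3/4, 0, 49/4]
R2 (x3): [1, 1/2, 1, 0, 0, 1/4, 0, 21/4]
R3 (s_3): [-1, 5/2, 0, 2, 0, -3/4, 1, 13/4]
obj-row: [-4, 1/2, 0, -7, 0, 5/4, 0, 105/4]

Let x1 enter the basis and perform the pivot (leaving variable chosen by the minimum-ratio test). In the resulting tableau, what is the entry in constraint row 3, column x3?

Ratio test on column x1 — row 1: entry 0 ≤ 0; row 2: (21/4)/1 = 21/4; row 3: entry -1 ≤ 0. Minimum is 21/4 at row 2 (x3 leaves); pivot element 1.
Divide row 2 by 1; eliminate column x1 from the other rows.
Row 3 update in column x3: 0 − (-1)·1 = 1.

1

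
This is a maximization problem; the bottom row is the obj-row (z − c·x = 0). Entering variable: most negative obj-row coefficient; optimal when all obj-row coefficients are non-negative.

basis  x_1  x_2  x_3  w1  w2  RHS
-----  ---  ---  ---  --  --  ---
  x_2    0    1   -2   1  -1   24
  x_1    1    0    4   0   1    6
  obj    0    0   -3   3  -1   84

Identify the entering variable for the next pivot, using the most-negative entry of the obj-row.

Negative obj-row entries: x_3: -3, w2: -1.
The most negative is -3 in column x_3, so x_3 enters.

x_3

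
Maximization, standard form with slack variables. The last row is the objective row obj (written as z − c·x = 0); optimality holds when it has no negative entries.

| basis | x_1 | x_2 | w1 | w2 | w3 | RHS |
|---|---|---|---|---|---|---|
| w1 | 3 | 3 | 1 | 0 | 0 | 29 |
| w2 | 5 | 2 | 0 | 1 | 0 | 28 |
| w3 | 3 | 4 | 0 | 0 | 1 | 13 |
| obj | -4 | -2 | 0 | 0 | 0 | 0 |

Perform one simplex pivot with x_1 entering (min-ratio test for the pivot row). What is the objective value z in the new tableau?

52/3

Ratio test on column x_1 — row 1: 29/3 = 29/3; row 2: 28/5 = 28/5; row 3: 13/3 = 13/3. Minimum is 13/3 at row 3 (w3 leaves); pivot element 3.
Pivot on row 3; the obj-row RHS becomes 0 − (-4)·(13/3) = 52/3.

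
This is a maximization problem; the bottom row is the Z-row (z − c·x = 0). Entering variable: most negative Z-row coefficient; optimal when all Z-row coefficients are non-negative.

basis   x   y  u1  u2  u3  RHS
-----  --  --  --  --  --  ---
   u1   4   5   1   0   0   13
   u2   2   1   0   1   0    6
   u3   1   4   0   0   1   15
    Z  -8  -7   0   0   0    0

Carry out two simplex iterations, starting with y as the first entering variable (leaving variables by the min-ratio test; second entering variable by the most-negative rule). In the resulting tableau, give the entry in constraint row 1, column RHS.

1/3

Ratio test on column y — row 1: 13/5 = 13/5; row 2: 6/1 = 6; row 3: 15/4 = 15/4. Minimum is 13/5 at row 1 (u1 leaves); pivot element 5.
Divide row 1 by 5; eliminate column y from the other rows.
Second iteration: most negative Z-row entry is -12/5 in column x, so x enters.
Ratio test on column x — row 1: (13/5)/(4/5) = 13/4; row 2: (17/5)/(6/5) = 17/6; row 3: entry -11/5 ≤ 0. Minimum is 17/6 at row 2 (u2 leaves); pivot element 6/5.
Divide row 2 by 6/5; eliminate column x from the other rows.
After both pivots, the entry at constraint row 1, column RHS is 1/3.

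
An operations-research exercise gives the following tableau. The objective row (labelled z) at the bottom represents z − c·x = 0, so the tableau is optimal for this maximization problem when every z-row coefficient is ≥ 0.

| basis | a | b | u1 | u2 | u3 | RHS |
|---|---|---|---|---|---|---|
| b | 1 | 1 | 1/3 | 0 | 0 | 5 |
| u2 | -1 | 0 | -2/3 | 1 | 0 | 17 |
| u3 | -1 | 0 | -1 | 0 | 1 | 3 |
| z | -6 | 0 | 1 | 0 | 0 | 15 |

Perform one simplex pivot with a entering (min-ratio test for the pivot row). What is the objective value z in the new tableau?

Ratio test on column a — row 1: 5/1 = 5; row 2: entry -1 ≤ 0; row 3: entry -1 ≤ 0. Minimum is 5 at row 1 (b leaves); pivot element 1.
Pivot on row 1; the z-row RHS becomes 15 − (-6)·5 = 45.

45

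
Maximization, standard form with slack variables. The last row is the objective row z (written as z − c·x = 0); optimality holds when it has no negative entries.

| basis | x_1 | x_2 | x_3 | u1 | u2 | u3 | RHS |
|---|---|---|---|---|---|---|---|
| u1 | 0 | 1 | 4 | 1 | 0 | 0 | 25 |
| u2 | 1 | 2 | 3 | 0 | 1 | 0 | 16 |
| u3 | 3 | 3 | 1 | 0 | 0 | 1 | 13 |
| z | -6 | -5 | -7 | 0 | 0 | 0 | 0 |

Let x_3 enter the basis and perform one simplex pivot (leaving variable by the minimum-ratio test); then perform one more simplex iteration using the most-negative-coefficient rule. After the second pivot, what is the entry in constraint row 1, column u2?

Ratio test on column x_3 — row 1: 25/4 = 25/4; row 2: 16/3 = 16/3; row 3: 13/1 = 13. Minimum is 16/3 at row 2 (u2 leaves); pivot element 3.
Divide row 2 by 3; eliminate column x_3 from the other rows.
Second iteration: most negative z-row entry is -11/3 in column x_1, so x_1 enters.
Ratio test on column x_1 — row 1: entry -4/3 ≤ 0; row 2: (16/3)/(1/3) = 16; row 3: (23/3)/(8/3) = 23/8. Minimum is 23/8 at row 3 (u3 leaves); pivot element 8/3.
Divide row 3 by 8/3; eliminate column x_1 from the other rows.
After both pivots, the entry at constraint row 1, column u2 is -3/2.

-3/2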